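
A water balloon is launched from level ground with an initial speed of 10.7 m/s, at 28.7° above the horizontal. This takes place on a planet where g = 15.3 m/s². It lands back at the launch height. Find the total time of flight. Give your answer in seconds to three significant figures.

0.672 s

Resolve: vₓ = 10.70 cos 28.7° = 9.385 m/s and v_y0 = 10.70 sin 28.7° = 5.138 m/s.
Time of flight on level ground: T = 2 v_y0 / g = 2 × 5.138 / 15.3 = 0.6717 s.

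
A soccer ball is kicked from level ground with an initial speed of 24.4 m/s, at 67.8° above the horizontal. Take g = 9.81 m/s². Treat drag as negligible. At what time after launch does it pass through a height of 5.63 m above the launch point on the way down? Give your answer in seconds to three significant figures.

Horizontal component vₓ = 24.40 cos 67.8° = 9.219 m/s; vertical v_y0 = 24.40 sin 67.8° = 22.59 m/s.
Height y(t) = 22.59 t − 4.905 t² = 5.63 gives 4.905 t² − 22.59 t + 5.63 = 0.
Quadratic formula: t = (22.59 ± √399.90) / 9.81 = (22.59 ± 20.00) / 9.81 → t = 0.2644 s or 4.341 s.
The descending-branch root is 4.341 s.

4.34 s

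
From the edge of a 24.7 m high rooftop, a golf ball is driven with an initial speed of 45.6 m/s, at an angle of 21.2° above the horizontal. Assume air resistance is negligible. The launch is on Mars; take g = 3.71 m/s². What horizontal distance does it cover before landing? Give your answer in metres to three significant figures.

433 m

Horizontal component vₓ = 45.60 cos 21.2° = 42.51 m/s; vertical v_y0 = 45.60 sin 21.2° = 16.49 m/s.
With up positive and y = 0 at the ground: y(t) = 24.7 + (16.49) t − 1.855 t². Setting y = 0 and taking the positive root: t = [16.49 + √(16.49² + 2·3.71·24.7)] / 3.71 = (16.49 + 21.34) / 3.71 = 10.20 s.
Horizontal distance: R = vₓ t = 42.51 × 10.20 = 433.5 m.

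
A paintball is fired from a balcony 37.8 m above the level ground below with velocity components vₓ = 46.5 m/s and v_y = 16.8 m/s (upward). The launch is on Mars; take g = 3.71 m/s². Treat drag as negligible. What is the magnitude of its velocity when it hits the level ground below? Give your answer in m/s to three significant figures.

52.2 m/s

The projectile lands when y = 37.8 + (16.80) t − ½·3.71·t² = 0. Positive root: t = (16.80 + √(16.80² + 2·3.71·37.8)) / 3.71 = (16.80 + 23.72) / 3.71 = 10.92 s.
Vertical velocity at impact: v_y = v_y0 − g t = 16.80 − 3.71 × 10.92 = −23.72 m/s.
Speed: |v| = √(vₓ² + v_y²) = √(46.50² + 23.72²) = 52.20 m/s.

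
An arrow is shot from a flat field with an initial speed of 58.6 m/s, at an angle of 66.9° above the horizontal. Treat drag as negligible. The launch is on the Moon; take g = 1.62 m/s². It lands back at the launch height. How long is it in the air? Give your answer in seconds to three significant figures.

66.5 s

vₓ = 58.60 cos 66.9° = 22.99 m/s; v_y0 = 58.60 sin 66.9° = 53.90 m/s.
It returns to y = 0 when t = 2 v_y0 / g = 2(53.90)/1.62 = 66.55 s.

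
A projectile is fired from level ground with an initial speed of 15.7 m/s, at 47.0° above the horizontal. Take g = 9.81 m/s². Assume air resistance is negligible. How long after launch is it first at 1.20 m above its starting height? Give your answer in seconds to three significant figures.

Components: vₓ = 15.70 cos 47.0° = 10.71 m/s, v_y0 = 15.70 sin 47.0° = 11.48 m/s.
Height y(t) = 11.48 t − 4.905 t² = 1.20 gives 4.905 t² − 11.48 t + 1.20 = 0.
Quadratic formula: t = (11.48 ± √108.30) / 9.81 = (11.48 ± 10.41) / 9.81 → t = 0.1096 s or 2.231 s.
The first (ascending) time is 0.1096 s.

0.110 s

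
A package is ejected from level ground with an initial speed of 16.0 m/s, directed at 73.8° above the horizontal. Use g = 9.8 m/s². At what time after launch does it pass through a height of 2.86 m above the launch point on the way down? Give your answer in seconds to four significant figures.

Horizontal component vₓ = 16.00 cos 73.8° = 4.464 m/s; vertical v_y0 = 16.00 sin 73.8° = 15.36 m/s.
Height y(t) = 15.36 t − 4.900 t² = 2.86 gives 4.900 t² − 15.36 t + 2.86 = 0.
t = [15.36 ± √(15.36² − 2·9.80·2.86)] / 9.80 = (15.36 ± 13.42) / 9.80, so t = 0.1987 s or t = 2.937 s.
The descending-branch root is 2.937 s.

2.937 s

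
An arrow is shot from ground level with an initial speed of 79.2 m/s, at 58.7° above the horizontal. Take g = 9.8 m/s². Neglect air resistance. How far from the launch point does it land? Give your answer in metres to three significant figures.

Horizontal component vₓ = 79.20 cos 58.7° = 41.15 m/s; vertical v_y0 = 79.20 sin 58.7° = 67.67 m/s.
Time aloft: T = 2 v_y0 / g = 2 × 67.67 / 9.80 = 13.81 s.
Range: R = vₓ T = 41.15 × 13.81 = 568.3 m.

568 m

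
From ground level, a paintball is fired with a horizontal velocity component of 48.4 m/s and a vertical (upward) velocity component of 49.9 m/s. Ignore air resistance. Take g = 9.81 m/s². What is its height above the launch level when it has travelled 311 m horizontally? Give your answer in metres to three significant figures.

118 m

x = vₓ t ⇒ t = 311/48.40 = 6.426 s.
Height: y = v_y0 t − ½ g t² = 49.90 × 6.426 − 4.905 × 6.426² = 320.6 − 202.5 = 118.1 m.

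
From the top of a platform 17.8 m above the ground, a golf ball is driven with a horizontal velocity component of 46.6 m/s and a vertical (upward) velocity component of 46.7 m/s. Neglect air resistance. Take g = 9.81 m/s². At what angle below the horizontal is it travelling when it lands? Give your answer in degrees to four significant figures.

47.19°

Vertical motion (up positive, ground at y = 0): 4.905 t² − (46.70) t − 17.8 = 0, so t = (46.70 + √(46.70² + 2·9.81·17.8)) / 9.81 = (46.70 + 50.30) / 9.81 = 9.888 s.
At impact: v_y = v_y0 − g t = −50.30 m/s; vₓ = 46.60 m/s.
Angle below horizontal: arctan(|v_y|/vₓ) = arctan(50.30/46.60) = 47.19°.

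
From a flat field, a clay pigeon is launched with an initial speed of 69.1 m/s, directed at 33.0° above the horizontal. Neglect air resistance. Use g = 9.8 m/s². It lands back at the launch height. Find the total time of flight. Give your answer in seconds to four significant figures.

7.681 s

Horizontal component vₓ = 69.10 cos 33.0° = 57.95 m/s; vertical v_y0 = 69.10 sin 33.0° = 37.63 m/s.
It returns to y = 0 when t = 2 v_y0 / g = 2(37.63)/9.80 = 7.681 s.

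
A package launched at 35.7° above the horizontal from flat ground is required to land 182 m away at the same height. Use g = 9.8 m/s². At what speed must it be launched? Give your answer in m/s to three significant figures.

From R = (v₀² / g) sin 2θ: v₀ = √(gR / sin 2θ).
v₀ = √(9.80 × 182 / sin 71.40°) = √(1784 / 0.9478) = √1881.9 = 43.38 m/s.

43.4 m/s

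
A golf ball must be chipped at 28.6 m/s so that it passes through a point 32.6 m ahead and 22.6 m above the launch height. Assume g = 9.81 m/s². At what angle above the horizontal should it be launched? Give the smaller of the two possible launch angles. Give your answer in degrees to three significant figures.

48.9°

Trajectory: y = x tanθ − g x² (1 + tan²θ)/(2v₀²). With x = 32.6, y = 22.6, v₀ = 28.6, g = 9.81:
6.373 tan²θ − 32.6 tanθ + (28.97) = 0.
tanθ = [32.6 ± √(32.6² − 4 × 6.373 × (28.97))] / (2 × 6.373) = (32.6 ± 18.01) / 12.75, giving tanθ = 1.145 or 3.970.
θ = 48.87° or 75.86°; the smaller is 48.87°.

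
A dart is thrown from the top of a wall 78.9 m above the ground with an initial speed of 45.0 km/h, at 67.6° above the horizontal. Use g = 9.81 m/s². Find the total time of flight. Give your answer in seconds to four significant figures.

Convert: 45.0 km/h = 45.0/3.6 = 12.50 m/s.
Components: vₓ = 12.50 cos 67.6° = 4.763 m/s, v_y0 = 12.50 sin 67.6° = 11.56 m/s.
The projectile lands when y = 78.9 + (11.56) t − ½·9.81·t² = 0. Positive root: t = (11.56 + √(11.56² + 2·9.81·78.9)) / 9.81 = (11.56 + 41.01) / 9.81 = 5.358 s.

5.358 s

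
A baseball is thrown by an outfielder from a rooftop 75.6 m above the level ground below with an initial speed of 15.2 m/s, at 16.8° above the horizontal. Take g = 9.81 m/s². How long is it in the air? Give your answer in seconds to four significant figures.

Resolve: vₓ = 15.20 cos 16.8° = 14.55 m/s and v_y0 = 15.20 sin 16.8° = 4.393 m/s.
The projectile lands when y = 75.6 + (4.393) t − ½·9.81·t² = 0. Positive root: t = (4.393 + √(4.393² + 2·9.81·75.6)) / 9.81 = (4.393 + 38.76) / 9.81 = 4.399 s.

4.399 s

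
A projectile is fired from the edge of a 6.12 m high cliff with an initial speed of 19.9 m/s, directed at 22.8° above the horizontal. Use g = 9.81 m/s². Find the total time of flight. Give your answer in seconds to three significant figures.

2.15 s

Components: vₓ = 19.90 cos 22.8° = 18.35 m/s, v_y0 = 19.90 sin 22.8° = 7.712 m/s.
Vertical motion (up positive, ground at y = 0): 4.905 t² − (7.712) t − 6.12 = 0, so t = (7.712 + √(7.712² + 2·9.81·6.12)) / 9.81 = (7.712 + 13.40) / 9.81 = 2.152 s.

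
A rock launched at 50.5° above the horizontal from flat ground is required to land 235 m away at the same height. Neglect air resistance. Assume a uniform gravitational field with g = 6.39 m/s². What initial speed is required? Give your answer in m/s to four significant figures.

39.11 m/s

On level ground R = v₀² sin 2θ / g ⇒ v₀ = √(gR / sin 2θ).
v₀ = √(6.39 × 235 / sin 101.0°) = √(1502 / 0.9816) = √1529.8 = 39.11 m/s.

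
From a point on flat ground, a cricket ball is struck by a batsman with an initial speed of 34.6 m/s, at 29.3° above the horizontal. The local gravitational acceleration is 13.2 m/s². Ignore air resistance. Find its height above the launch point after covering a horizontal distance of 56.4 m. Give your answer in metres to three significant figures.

Components: vₓ = 34.60 cos 29.3° = 30.17 m/s, v_y0 = 34.60 sin 29.3° = 16.93 m/s.
Time to reach x = 56.4 m: t = x/vₓ = 56.4/30.17 = 1.869 s.
Height: y = v_y0 t − ½ g t² = 16.93 × 1.869 − 6.600 × 1.869² = 31.65 − 23.06 = 8.591 m.

8.59 m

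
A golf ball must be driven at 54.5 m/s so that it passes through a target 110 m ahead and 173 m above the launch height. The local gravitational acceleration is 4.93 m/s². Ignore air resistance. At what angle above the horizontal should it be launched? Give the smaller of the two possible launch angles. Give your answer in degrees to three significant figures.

64.0°

Trajectory: y = x tanθ − g x² (1 + tan²θ)/(2v₀²). With x = 110, y = 173, v₀ = 54.5, g = 4.93:
10.04 tan²θ − 110 tanθ + (183.0) = 0.
tanθ = [110 ± √(110² − 4 × 10.04 × (183.0))] / (2 × 10.04) = (110 ± 68.90) / 20.08, giving tanθ = 2.046 or 8.908.
θ = 63.96° or 83.59°; the smaller is 63.96°.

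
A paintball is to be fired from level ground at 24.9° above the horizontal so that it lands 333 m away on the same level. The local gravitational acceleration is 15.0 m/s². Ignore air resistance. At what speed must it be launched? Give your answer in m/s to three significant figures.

80.9 m/s

From R = (v₀² / g) sin 2θ: v₀ = √(gR / sin 2θ).
v₀ = √(15.0 × 333 / sin 49.80°) = √(4995 / 0.7638) = √6539.7 = 80.87 m/s.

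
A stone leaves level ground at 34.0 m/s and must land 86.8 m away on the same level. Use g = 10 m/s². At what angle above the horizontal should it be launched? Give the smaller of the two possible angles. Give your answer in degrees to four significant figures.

24.33°

Level-ground range R = v₀² sin(2θ)/g ⇒ sin(2θ) = gR/v₀² = 10.0 × 86.8 / 34.0² = 0.7509.
2θ = 48.67° or 180° − 48.67° = 131.3°, so θ = 24.33° or 65.67°.
The smaller angle is 24.33°.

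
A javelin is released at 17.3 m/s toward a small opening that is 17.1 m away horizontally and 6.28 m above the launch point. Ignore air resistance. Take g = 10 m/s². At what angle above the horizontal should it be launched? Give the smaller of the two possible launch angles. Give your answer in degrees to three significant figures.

Trajectory: y = x tanθ − g x² (1 + tan²θ)/(2v₀²). With x = 17.1, y = 6.28, v₀ = 17.3, g = 10.0:
4.885 tan²θ − 17.1 tanθ + (11.17) = 0.
tanθ = [17.1 ± √(17.1² − 4 × 4.885 × (11.17))] / (2 × 4.885) = (17.1 ± 8.616) / 9.770, giving tanθ = 0.8683 or 2.632.
θ = 40.97° or 69.20°; the smaller is 40.97°.

41.0°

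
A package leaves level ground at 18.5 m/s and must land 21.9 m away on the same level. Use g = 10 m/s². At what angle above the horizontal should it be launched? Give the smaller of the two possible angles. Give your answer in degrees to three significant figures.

19.9°

From R = (v₀²/g) sin 2θ: sin 2θ = 10.0 × 21.9 / 342.25 = 0.6399.
2θ = 39.78° or 180° − 39.78° = 140.2°, so θ = 19.89° or 70.11°.
The smaller angle is 19.89°.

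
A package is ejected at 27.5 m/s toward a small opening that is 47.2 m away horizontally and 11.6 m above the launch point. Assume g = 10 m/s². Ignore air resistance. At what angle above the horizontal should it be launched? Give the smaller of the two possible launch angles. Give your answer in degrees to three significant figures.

35.7°

Trajectory: y = x tanθ − g x² (1 + tan²θ)/(2v₀²). With x = 47.2, y = 11.6, v₀ = 27.5, g = 10.0:
14.73 tan²θ − 47.2 tanθ + (26.33) = 0.
tanθ = [47.2 ± √(47.2² − 4 × 14.73 × (26.33))] / (2 × 14.73) = (47.2 ± 26.01) / 29.46, giving tanθ = 0.7193 or 2.485.
θ = 35.73° or 68.08°; the smaller is 35.73°.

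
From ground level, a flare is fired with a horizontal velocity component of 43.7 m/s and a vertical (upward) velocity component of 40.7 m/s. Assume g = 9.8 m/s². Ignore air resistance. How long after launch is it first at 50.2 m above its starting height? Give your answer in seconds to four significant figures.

Height y(t) = 40.70 t − 4.900 t² = 50.2 gives 4.900 t² − 40.70 t + 50.2 = 0.
t = [40.70 ± √(40.70² − 2·9.80·50.2)] / 9.80 = (40.70 ± 25.93) / 9.80, so t = 1.507 s or t = 6.799 s.
The first (ascending) time is 1.507 s.

1.507 s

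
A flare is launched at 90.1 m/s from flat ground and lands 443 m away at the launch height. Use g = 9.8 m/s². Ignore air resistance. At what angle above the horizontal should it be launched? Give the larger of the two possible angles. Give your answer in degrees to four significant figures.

73.84°

R = v₀² sin 2θ / g gives sin 2θ = gR/v₀² = 9.80·443/90.1² = 0.5348.
2θ = 32.33° or 180° − 32.33° = 147.7°, so θ = 16.16° or 73.84°.
The larger angle is 73.84°.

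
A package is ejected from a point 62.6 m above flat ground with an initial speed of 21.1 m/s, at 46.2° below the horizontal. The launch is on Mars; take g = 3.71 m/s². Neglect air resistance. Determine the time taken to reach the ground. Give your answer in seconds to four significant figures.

3.008 s

Resolve: vₓ = 21.10 cos 46.2° = 14.60 m/s and v_y0 = −15.23 m/s (downward).
With up positive and y = 0 at the ground: y(t) = 62.6 + (−15.23) t − 1.855 t². Setting y = 0 and taking the positive root: t = [−15.23 + √(15.23² + 2·3.71·62.6)] / 3.71 = (−15.23 + 26.39) / 3.71 = 3.008 s.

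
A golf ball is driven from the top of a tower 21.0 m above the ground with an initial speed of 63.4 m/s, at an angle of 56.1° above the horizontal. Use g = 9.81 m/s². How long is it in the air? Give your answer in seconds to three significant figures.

11.1 s

vₓ = 63.40 cos 56.1° = 35.36 m/s; v_y0 = 63.40 sin 56.1° = 52.62 m/s.
The projectile lands when y = 21.0 + (52.62) t − ½·9.81·t² = 0. Positive root: t = (52.62 + √(52.62² + 2·9.81·21.0)) / 9.81 = (52.62 + 56.40) / 9.81 = 11.11 s.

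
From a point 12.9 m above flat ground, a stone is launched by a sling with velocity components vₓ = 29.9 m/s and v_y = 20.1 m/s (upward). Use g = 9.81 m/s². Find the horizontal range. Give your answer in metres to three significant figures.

With up positive and y = 0 at the ground: y(t) = 12.9 + (20.10) t − 4.905 t². Setting y = 0 and taking the positive root: t = [20.10 + √(20.10² + 2·9.81·12.9)] / 9.81 = (20.10 + 25.63) / 9.81 = 4.662 s.
Horizontal distance: R = vₓ t = 29.90 × 4.662 = 139.4 m.

139 m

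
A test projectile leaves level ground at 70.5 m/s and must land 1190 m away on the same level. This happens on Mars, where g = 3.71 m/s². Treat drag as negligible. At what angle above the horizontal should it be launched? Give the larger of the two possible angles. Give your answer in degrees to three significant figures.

58.7°

Level-ground range R = v₀² sin(2θ)/g ⇒ sin(2θ) = gR/v₀² = 3.71 × 1190 / 70.5² = 0.8883.
2θ = 62.66° or 180° − 62.66° = 117.3°, so θ = 31.33° or 58.67°.
The larger angle is 58.67°.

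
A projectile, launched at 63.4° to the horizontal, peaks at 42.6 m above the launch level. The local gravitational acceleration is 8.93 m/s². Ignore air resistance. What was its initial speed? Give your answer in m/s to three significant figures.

At the peak v_y = 0, so v_y0 = √(2gH) = √(2 × 8.93 × 42.6) = 27.58 m/s.
v_y0 = v₀ sin θ ⇒ v₀ = 27.58 / sin 63.4° = 30.85 m/s.

30.8 m/s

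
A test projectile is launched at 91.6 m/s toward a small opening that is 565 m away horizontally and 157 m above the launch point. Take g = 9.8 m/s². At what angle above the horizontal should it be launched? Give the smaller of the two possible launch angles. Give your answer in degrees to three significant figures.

40.1°

Trajectory: y = x tanθ − g x² (1 + tan²θ)/(2v₀²). With x = 565, y = 157, v₀ = 91.6, g = 9.80:
186.4 tan²θ − 565 tanθ + (343.4) = 0.
tanθ = [565 ± √(565² − 4 × 186.4 × (343.4))] / (2 × 186.4) = (565 ± 251.3) / 372.8, giving tanθ = 0.8415 or 2.189.
θ = 40.08° or 65.45°; the smaller is 40.08°.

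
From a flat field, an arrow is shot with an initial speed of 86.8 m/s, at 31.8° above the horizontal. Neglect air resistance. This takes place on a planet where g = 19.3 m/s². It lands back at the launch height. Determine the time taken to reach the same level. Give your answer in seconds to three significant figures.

Horizontal component vₓ = 86.80 cos 31.8° = 73.77 m/s; vertical v_y0 = 86.80 sin 31.8° = 45.74 m/s.
Time of flight on level ground: T = 2 v_y0 / g = 2 × 45.74 / 19.3 = 4.740 s.

4.74 s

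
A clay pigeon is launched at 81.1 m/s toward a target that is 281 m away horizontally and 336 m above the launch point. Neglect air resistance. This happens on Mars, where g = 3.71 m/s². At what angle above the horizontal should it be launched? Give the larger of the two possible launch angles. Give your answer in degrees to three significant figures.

Trajectory: y = x tanθ − g x² (1 + tan²θ)/(2v₀²). With x = 281, y = 336, v₀ = 81.1, g = 3.71:
22.27 tan²θ − 281 tanθ + (358.3) = 0.
tanθ = [281 ± √(281² − 4 × 22.27 × (358.3))] / (2 × 22.27) = (281 ± 216.9) / 44.54, giving tanθ = 1.439 or 11.18.
θ = 55.21° or 84.89°; the larger is 84.89°.

84.9°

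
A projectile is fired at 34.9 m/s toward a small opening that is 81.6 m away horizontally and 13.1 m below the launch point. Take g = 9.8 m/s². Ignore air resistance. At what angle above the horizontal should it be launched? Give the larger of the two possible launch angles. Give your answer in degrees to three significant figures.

70.8°

Trajectory: y = x tanθ − g x² (1 + tan²θ)/(2v₀²). With x = 81.6, y = −13.1, v₀ = 34.9, g = 9.80:
26.79 tan²θ − 81.6 tanθ + (13.69) = 0.
tanθ = [81.6 ± √(81.6² − 4 × 26.79 × (13.69))] / (2 × 26.79) = (81.6 ± 72.06) / 53.57, giving tanθ = 0.1782 or 2.868.
θ = 10.10° or 70.78°; the larger is 70.78°.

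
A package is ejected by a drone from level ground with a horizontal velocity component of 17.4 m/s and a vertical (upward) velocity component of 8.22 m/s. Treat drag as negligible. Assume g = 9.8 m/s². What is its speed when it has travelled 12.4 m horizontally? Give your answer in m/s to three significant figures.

Time to reach x = 12.4 m: t = x/vₓ = 12.4/17.40 = 0.7126 s.
Vertical velocity there: v_y = v_y0 − g t = 8.220 − 9.80 × 0.7126 = 1.236 m/s.
Speed: √(vₓ² + v_y²) = √(17.40² + 1.236²) = 17.44 m/s.

17.4 m/s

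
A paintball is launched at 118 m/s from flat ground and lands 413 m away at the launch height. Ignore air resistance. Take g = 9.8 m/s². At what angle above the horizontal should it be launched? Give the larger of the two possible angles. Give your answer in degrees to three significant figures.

Level-ground range R = v₀² sin(2θ)/g ⇒ sin(2θ) = gR/v₀² = 9.80 × 413 / 118² = 0.2907.
2θ = 16.90° or 180° − 16.90° = 163.1°, so θ = 8.449° or 81.55°.
The larger angle is 81.55°.

81.6°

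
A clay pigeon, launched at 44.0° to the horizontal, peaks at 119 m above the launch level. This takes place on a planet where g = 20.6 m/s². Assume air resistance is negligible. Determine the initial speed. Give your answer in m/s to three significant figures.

At the peak v_y = 0, so v_y0 = √(2gH) = √(2 × 20.6 × 119) = 70.02 m/s.
v_y0 = v₀ sin θ ⇒ v₀ = 70.02 / sin 44.0° = 100.8 m/s.

101 m/s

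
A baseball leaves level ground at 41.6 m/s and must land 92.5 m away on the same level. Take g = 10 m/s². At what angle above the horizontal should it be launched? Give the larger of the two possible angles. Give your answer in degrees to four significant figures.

R = v₀² sin 2θ / g gives sin 2θ = gR/v₀² = 10.0·92.5/41.6² = 0.5345.
2θ = 32.31° or 180° − 32.31° = 147.7°, so θ = 16.16° or 73.84°.
The larger angle is 73.84°.

73.84°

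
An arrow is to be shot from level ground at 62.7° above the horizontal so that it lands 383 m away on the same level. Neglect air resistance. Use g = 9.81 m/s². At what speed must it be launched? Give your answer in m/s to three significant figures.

67.9 m/s

From R = (v₀² / g) sin 2θ: v₀ = √(gR / sin 2θ).
v₀ = √(9.81 × 383 / sin 125.4°) = √(3757 / 0.8151) = √4609.4 = 67.89 m/s.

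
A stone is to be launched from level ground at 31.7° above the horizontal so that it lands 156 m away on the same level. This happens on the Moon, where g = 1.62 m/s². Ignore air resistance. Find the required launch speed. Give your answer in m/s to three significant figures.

From R = (v₀² / g) sin 2θ: v₀ = √(gR / sin 2θ).
v₀ = √(1.62 × 156 / sin 63.40°) = √(252.7 / 0.8942) = √282.64 = 16.81 m/s.

16.8 m/s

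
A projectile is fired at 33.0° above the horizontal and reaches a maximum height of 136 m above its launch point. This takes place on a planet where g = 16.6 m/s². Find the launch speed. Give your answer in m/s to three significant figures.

At the peak v_y = 0, so v_y0 = √(2gH) = √(2 × 16.6 × 136) = 67.20 m/s.
v_y0 = v₀ sin θ ⇒ v₀ = 67.20 / sin 33.0° = 123.4 m/s.

123 m/s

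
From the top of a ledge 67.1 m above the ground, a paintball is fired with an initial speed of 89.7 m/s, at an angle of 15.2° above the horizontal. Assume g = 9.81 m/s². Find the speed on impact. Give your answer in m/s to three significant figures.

Horizontal component vₓ = 89.70 cos 15.2° = 86.56 m/s; vertical v_y0 = 89.70 sin 15.2° = 23.52 m/s.
The projectile lands when y = 67.1 + (23.52) t − ½·9.81·t² = 0. Positive root: t = (23.52 + √(23.52² + 2·9.81·67.1)) / 9.81 = (23.52 + 43.24) / 9.81 = 6.805 s.
Vertical velocity at impact: v_y = v_y0 − g t = 23.52 − 9.81 × 6.805 = −43.24 m/s.
Speed: |v| = √(vₓ² + v_y²) = √(86.56² + 43.24²) = 96.76 m/s.

96.8 m/s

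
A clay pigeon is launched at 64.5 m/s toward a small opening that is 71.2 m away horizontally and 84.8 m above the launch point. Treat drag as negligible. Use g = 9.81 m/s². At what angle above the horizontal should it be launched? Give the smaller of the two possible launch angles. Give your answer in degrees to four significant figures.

55.44°

Trajectory: y = x tanθ − g x² (1 + tan²θ)/(2v₀²). With x = 71.2, y = 84.8, v₀ = 64.5, g = 9.81:
5.977 tan²θ − 71.2 tanθ + (90.78) = 0.
tanθ = [71.2 ± √(71.2² − 4 × 5.977 × (90.78))] / (2 × 5.977) = (71.2 ± 53.84) / 11.95, giving tanθ = 1.452 or 10.46.
θ = 55.44° or 84.54°; the smaller is 55.44°.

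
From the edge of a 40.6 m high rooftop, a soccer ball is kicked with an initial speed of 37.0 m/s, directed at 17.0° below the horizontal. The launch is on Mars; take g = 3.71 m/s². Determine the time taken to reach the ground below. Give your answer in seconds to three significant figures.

Components: vₓ = 37.00 cos 17.0° = 35.38 m/s, v_y0 = −10.82 m/s (downward).
Vertical motion (up positive, ground at y = 0): 1.855 t² − (−10.82) t − 40.6 = 0, so t = (−10.82 + √(10.82² + 2·3.71·40.6)) / 3.71 = (−10.82 + 20.45) / 3.71 = 2.597 s.

2.60 s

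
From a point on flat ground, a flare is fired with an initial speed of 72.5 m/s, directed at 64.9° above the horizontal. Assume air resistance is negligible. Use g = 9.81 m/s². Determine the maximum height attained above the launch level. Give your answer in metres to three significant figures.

220 m

vₓ = 72.50 cos 64.9° = 30.75 m/s; v_y0 = 72.50 sin 64.9° = 65.65 m/s.
Maximum height: H = v_y0² / (2g) = 65.65² / (2 × 9.81) = 219.7 m.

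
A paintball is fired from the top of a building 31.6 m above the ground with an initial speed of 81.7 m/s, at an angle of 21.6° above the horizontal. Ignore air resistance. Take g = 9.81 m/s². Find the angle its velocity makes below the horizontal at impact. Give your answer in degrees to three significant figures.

27.2°

Resolve: vₓ = 81.70 cos 21.6° = 75.96 m/s and v_y0 = 81.70 sin 21.6° = 30.08 m/s.
The projectile lands when y = 31.6 + (30.08) t − ½·9.81·t² = 0. Positive root: t = (30.08 + √(30.08² + 2·9.81·31.6)) / 9.81 = (30.08 + 39.05) / 9.81 = 7.046 s.
At impact: v_y = v_y0 − g t = −39.05 m/s; vₓ = 75.96 m/s.
Angle below horizontal: arctan(|v_y|/vₓ) = arctan(39.05/75.96) = 27.20°.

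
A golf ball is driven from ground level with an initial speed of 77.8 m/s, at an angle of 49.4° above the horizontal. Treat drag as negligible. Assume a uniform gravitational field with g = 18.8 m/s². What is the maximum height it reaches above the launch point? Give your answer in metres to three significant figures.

Components: vₓ = 77.80 cos 49.4° = 50.63 m/s, v_y0 = 77.80 sin 49.4° = 59.07 m/s.
Peak height H = v_y0² / (2g) = 3489.4 / 37.60 = 92.80 m.

92.8 m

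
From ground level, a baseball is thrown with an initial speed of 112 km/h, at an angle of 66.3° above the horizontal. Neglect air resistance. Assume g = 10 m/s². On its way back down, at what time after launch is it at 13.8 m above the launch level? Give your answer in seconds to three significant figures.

Convert: 112 km/h = 112/3.6 = 31.11 m/s.
Components: vₓ = 31.11 cos 66.3° = 12.51 m/s, v_y0 = 31.11 sin 66.3° = 28.49 m/s.
Set y = v_y0 t − ½ g t² = 13.8: 5.000 t² − 28.49 t + 13.8 = 0.
t = [28.49 ± √(28.49² − 2·10.0·13.8)] / 10.0 = (28.49 ± 23.14) / 10.0, so t = 0.5346 s or t = 5.163 s.
The descending-branch root is 5.163 s.

5.16 s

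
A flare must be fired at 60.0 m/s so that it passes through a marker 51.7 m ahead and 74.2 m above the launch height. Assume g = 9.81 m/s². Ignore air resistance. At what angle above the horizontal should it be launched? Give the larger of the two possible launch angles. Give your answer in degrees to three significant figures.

85.4°

Trajectory: y = x tanθ − g x² (1 + tan²θ)/(2v₀²). With x = 51.7, y = 74.2, v₀ = 60.0, g = 9.81:
3.642 tan²θ − 51.7 tanθ + (77.84) = 0.
tanθ = [51.7 ± √(51.7² − 4 × 3.642 × (77.84))] / (2 × 3.642) = (51.7 ± 39.23) / 7.284, giving tanθ = 1.712 or 12.48.
θ = 59.71° or 85.42°; the larger is 85.42°.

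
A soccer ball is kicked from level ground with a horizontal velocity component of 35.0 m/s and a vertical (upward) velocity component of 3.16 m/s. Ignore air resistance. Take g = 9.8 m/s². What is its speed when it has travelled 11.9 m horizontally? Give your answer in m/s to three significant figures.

35.0 m/s

x = vₓ t ⇒ t = 11.9/35.00 = 0.3400 s.
Vertical velocity there: v_y = v_y0 − g t = 3.160 − 9.80 × 0.3400 = −0.1720 m/s.
Speed: √(vₓ² + v_y²) = √(35.00² + 0.1720²) = 35.00 m/s.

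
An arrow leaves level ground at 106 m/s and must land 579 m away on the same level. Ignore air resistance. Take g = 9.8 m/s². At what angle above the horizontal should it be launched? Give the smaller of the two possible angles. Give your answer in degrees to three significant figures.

15.2°

Level-ground range R = v₀² sin(2θ)/g ⇒ sin(2θ) = gR/v₀² = 9.80 × 579 / 106² = 0.5050.
2θ = 30.33° or 180° − 30.33° = 149.7°, so θ = 15.17° or 74.83°.
The smaller angle is 15.17°.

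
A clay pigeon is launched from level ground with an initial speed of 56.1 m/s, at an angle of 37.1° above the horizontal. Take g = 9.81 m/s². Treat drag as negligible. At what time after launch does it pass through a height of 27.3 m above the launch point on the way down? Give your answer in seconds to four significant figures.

5.966 s

Resolve: vₓ = 56.10 cos 37.1° = 44.74 m/s and v_y0 = 56.10 sin 37.1° = 33.84 m/s.
Set y = v_y0 t − ½ g t² = 27.3: 4.905 t² − 33.84 t + 27.3 = 0.
Quadratic formula: t = (33.84 ± √609.52) / 9.81 = (33.84 ± 24.69) / 9.81 → t = 0.9329 s or 5.966 s.
The descending-branch root is 5.966 s.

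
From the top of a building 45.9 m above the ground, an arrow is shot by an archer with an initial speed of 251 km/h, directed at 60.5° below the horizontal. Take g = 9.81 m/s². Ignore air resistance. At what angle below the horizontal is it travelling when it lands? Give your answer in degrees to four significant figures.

Convert: 251 km/h = 251/3.6 = 69.72 m/s.
Horizontal component vₓ = 69.72 cos 60.5° = 34.33 m/s; vertical v_y0 = −60.68 m/s (downward).
With up positive and y = 0 at the ground: y(t) = 45.9 + (−60.68) t − 4.905 t². Setting y = 0 and taking the positive root: t = [−60.68 + √(60.68² + 2·9.81·45.9)] / 9.81 = (−60.68 + 67.70) / 9.81 = 0.7151 s.
At impact: v_y = v_y0 − g t = −67.70 m/s; vₓ = 34.33 m/s.
Angle below horizontal: arctan(|v_y|/vₓ) = arctan(67.70/34.33) = 63.11°.

63.11°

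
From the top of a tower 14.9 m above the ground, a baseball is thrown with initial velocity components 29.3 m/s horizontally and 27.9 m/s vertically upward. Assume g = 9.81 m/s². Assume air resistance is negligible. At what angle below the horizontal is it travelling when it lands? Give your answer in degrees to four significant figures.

48.16°

The projectile lands when y = 14.9 + (27.90) t − ½·9.81·t² = 0. Positive root: t = (27.90 + √(27.90² + 2·9.81·14.9)) / 9.81 = (27.90 + 32.72) / 9.81 = 6.180 s.
At impact: v_y = v_y0 − g t = −32.72 m/s; vₓ = 29.30 m/s.
Angle below horizontal: arctan(|v_y|/vₓ) = arctan(32.72/29.30) = 48.16°.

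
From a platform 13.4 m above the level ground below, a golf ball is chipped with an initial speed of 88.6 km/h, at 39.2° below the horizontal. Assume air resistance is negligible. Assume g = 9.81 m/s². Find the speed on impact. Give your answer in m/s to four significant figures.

Convert: 88.6 km/h = 88.6/3.6 = 24.61 m/s.
Horizontal component vₓ = 24.61 cos 39.2° = 19.07 m/s; vertical v_y0 = −15.55 m/s (downward).
The projectile lands when y = 13.4 + (−15.55) t − ½·9.81·t² = 0. Positive root: t = (−15.55 + √(15.55² + 2·9.81·13.4)) / 9.81 = (−15.55 + 22.47) / 9.81 = 0.7048 s.
Vertical velocity at impact: v_y = v_y0 − g t = −15.55 − 9.81 × 0.7048 = −22.47 m/s.
Speed: |v| = √(vₓ² + v_y²) = √(19.07² + 22.47²) = 29.47 m/s.

29.47 m/s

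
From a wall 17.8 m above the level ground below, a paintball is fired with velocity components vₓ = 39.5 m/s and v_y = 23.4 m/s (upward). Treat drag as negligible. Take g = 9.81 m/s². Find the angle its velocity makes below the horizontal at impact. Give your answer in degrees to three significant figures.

37.2°

Vertical motion (up positive, ground at y = 0): 4.905 t² − (23.40) t − 17.8 = 0, so t = (23.40 + √(23.40² + 2·9.81·17.8)) / 9.81 = (23.40 + 29.95) / 9.81 = 5.438 s.
At impact: v_y = v_y0 − g t = −29.95 m/s; vₓ = 39.50 m/s.
Angle below horizontal: arctan(|v_y|/vₓ) = arctan(29.95/39.50) = 37.17°.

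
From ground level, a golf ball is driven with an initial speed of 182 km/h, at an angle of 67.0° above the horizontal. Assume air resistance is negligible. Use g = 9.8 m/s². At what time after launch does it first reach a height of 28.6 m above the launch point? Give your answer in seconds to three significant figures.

0.661 s

Convert: 182 km/h = 182/3.6 = 50.56 m/s.
Components: vₓ = 50.56 cos 67.0° = 19.75 m/s, v_y0 = 50.56 sin 67.0° = 46.54 m/s.
Height y(t) = 46.54 t − 4.900 t² = 28.6 gives 4.900 t² − 46.54 t + 28.6 = 0.
Quadratic formula: t = (46.54 ± √1605.1) / 9.80 = (46.54 ± 40.06) / 9.80 → t = 0.6605 s or 8.837 s.
The first (ascending) time is 0.6605 s.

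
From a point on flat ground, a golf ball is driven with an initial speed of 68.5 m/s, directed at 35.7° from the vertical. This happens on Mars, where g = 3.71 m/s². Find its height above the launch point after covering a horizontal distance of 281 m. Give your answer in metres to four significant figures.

299.4 m

Components: vₓ = 68.50 sin 35.7° = 39.97 m/s, v_y0 = 68.50 cos 35.7° = 55.63 m/s.
At x = 281 m, t = x/vₓ = 281/39.97 = 7.030 s.
Height: y = v_y0 t − ½ g t² = 55.63 × 7.030 − 1.855 × 7.030² = 391.1 − 91.67 = 299.4 m.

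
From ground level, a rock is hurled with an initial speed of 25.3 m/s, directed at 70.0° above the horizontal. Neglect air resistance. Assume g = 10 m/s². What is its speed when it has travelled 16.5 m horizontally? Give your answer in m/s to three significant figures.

9.85 m/s

Components: vₓ = 25.30 cos 70.0° = 8.653 m/s, v_y0 = 25.30 sin 70.0° = 23.77 m/s.
Time to reach x = 16.5 m: t = x/vₓ = 16.5/8.653 = 1.907 s.
Vertical velocity there: v_y = v_y0 − g t = 23.77 − 10.0 × 1.907 = 4.706 m/s.
Speed: √(vₓ² + v_y²) = √(8.653² + 4.706²) = 9.850 m/s.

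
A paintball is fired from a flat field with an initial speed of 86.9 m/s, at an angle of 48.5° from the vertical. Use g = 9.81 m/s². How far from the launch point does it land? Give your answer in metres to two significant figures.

vₓ = 86.90 sin 48.5° = 65.08 m/s; v_y0 = 86.90 cos 48.5° = 57.58 m/s.
Flight time T = 2 v_y0 / g = 11.74 s.
Range: R = vₓ T = 65.08 × 11.74 = 764.0 m.

760 m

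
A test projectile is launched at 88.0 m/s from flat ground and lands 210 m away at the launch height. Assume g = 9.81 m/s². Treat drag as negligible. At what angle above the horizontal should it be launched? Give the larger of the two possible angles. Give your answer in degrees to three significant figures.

82.3°

Level-ground range R = v₀² sin(2θ)/g ⇒ sin(2θ) = gR/v₀² = 9.81 × 210 / 88.0² = 0.2660.
2θ = 15.43° or 180° − 15.43° = 164.6°, so θ = 7.714° or 82.29°.
The larger angle is 82.29°.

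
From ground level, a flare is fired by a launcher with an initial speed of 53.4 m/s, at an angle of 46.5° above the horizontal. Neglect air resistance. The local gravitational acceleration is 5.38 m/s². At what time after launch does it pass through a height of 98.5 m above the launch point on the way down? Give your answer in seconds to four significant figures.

vₓ = 53.40 cos 46.5° = 36.76 m/s; v_y0 = 53.40 sin 46.5° = 38.73 m/s.
Set y = v_y0 t − ½ g t² = 98.5: 2.690 t² − 38.73 t + 98.5 = 0.
t = [38.73 ± √(38.73² − 2·5.38·98.5)] / 5.38 = (38.73 ± 20.99) / 5.38, so t = 3.299 s or t = 11.10 s.
The descending-branch root is 11.10 s.

11.10 s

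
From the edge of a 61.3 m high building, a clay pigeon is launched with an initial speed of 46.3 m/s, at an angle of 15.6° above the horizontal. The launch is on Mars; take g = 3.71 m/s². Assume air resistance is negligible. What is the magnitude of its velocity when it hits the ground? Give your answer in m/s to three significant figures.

Resolve: vₓ = 46.30 cos 15.6° = 44.59 m/s and v_y0 = 46.30 sin 15.6° = 12.45 m/s.
With up positive and y = 0 at the ground: y(t) = 61.3 + (12.45) t − 1.855 t². Setting y = 0 and taking the positive root: t = [12.45 + √(12.45² + 2·3.71·61.3)] / 3.71 = (12.45 + 24.70) / 3.71 = 10.01 s.
Vertical velocity at impact: v_y = v_y0 − g t = 12.45 − 3.71 × 10.01 = −24.70 m/s.
Speed: |v| = √(vₓ² + v_y²) = √(44.59² + 24.70²) = 50.98 m/s.

51.0 m/s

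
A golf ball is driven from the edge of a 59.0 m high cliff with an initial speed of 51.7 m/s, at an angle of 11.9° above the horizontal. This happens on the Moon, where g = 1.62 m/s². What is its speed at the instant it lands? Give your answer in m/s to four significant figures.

53.52 m/s

vₓ = 51.70 cos 11.9° = 50.59 m/s; v_y0 = 51.70 sin 11.9° = 10.66 m/s.
The projectile lands when y = 59.0 + (10.66) t − ½·1.62·t² = 0. Positive root: t = (10.66 + √(10.66² + 2·1.62·59.0)) / 1.62 = (10.66 + 17.46) / 1.62 = 17.36 s.
Vertical velocity at impact: v_y = v_y0 − g t = 10.66 − 1.62 × 17.36 = −17.46 m/s.
Speed: |v| = √(vₓ² + v_y²) = √(50.59² + 17.46²) = 53.52 m/s.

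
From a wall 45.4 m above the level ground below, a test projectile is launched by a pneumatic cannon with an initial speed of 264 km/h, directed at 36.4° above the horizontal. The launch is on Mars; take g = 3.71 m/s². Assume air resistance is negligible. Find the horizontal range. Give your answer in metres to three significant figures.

Convert: 264 km/h = 264/3.6 = 73.33 m/s.
Components: vₓ = 73.33 cos 36.4° = 59.03 m/s, v_y0 = 73.33 sin 36.4° = 43.52 m/s.
The projectile lands when y = 45.4 + (43.52) t − ½·3.71·t² = 0. Positive root: t = (43.52 + √(43.52² + 2·3.71·45.4)) / 3.71 = (43.52 + 47.23) / 3.71 = 24.46 s.
Horizontal distance: R = vₓ t = 59.03 × 24.46 = 1444 m.

1440 m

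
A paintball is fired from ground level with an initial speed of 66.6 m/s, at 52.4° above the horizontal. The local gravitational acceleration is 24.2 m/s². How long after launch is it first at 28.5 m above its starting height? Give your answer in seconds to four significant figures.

vₓ = 66.60 cos 52.4° = 40.64 m/s; v_y0 = 66.60 sin 52.4° = 52.77 m/s.
Require v_y0 t − ½ g t² = 28.5, i.e. 12.10 t² − 52.77 t + 28.5 = 0.
Quadratic formula: t = (52.77 ± √1404.9) / 24.2 = (52.77 ± 37.48) / 24.2 → t = 0.6316 s or 3.729 s.
The first (ascending) time is 0.6316 s.

0.6316 s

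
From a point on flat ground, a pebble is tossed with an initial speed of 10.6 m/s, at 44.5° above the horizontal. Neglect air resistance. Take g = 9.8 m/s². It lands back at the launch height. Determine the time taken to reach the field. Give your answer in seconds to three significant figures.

1.52 s

Resolve: vₓ = 10.60 cos 44.5° = 7.560 m/s and v_y0 = 10.60 sin 44.5° = 7.430 m/s.
Time of flight on level ground: T = 2 v_y0 / g = 2 × 7.430 / 9.80 = 1.516 s.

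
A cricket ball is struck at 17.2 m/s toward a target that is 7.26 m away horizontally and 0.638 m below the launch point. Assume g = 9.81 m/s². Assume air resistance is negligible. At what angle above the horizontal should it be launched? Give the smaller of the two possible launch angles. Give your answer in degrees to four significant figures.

Trajectory: y = x tanθ − g x² (1 + tan²θ)/(2v₀²). With x = 7.26, y = −0.638, v₀ = 17.2, g = 9.81:
0.8739 tan²θ − 7.26 tanθ + (0.2359) = 0.
tanθ = [7.26 ± √(7.26² − 4 × 0.8739 × (0.2359))] / (2 × 0.8739) = (7.26 ± 7.203) / 1.748, giving tanθ = 0.03262 or 8.275.
θ = 1.868° or 83.11°; the smaller is 1.868°.

1.868°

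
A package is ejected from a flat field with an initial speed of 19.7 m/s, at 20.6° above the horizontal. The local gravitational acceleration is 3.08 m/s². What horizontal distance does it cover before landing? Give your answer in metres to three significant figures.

Resolve: vₓ = 19.70 cos 20.6° = 18.44 m/s and v_y0 = 19.70 sin 20.6° = 6.931 m/s.
Flight time T = 2 v_y0 / g = 4.501 s.
Horizontal distance R = vₓ T = 18.44 × 4.501 = 83.00 m.

83.0 m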